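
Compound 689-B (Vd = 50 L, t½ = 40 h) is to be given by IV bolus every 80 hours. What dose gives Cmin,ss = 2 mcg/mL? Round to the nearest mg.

τ/t½ = 80/40 ≈ 2, so f = (1/2)^(80/40) ≈ 0.250000.
Cmin,ss = (D/Vd)·f/(1−f), so D = Cmin,ss·Vd·(1−f)/f.
D = 2 × 50 × (1−f)/f ≈ 2 × 50 × 3.00000 ≈ 300.00 mg.

300 mg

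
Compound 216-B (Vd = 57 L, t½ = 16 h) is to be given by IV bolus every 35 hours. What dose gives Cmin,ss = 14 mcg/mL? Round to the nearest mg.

τ/t½ = 35/16 ≈ 2.1875, so f = (1/2)^(35/16) ≈ 0.219532.
Cmin,ss = (D/Vd)·f/(1−f), so D = Cmin,ss·Vd·(1−f)/f.
D = 14 × 57 × (1−f)/f ≈ 14 × 57 × 3.55514 ≈ 2837.00 mg.

2837 mg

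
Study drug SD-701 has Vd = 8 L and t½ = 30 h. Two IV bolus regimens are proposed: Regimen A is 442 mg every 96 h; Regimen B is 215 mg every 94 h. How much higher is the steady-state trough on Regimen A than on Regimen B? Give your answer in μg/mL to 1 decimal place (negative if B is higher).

3.3 μg/mL

Regimen A: f = (1/2)^(96/30) ≈ 0.1088; Cmin,ss = (442/8)·f/(1−f) ≈ 6.745 μg/mL.
Regimen B: f = (1/2)^(94/30) ≈ 0.1140; Cmin,ss = (215/8)·f/(1−f) ≈ 3.458 μg/mL.
Difference ≈ 6.745 − 3.458 ≈ 3.287 μg/mL.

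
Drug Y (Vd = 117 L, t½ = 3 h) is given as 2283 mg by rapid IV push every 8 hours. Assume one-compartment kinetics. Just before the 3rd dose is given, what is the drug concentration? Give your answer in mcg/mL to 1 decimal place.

f = (1/2)^(τ/t½) = (1/2)^(8/3) ≈ 0.1575.
C₀ = D/Vd = 2283/117 ≈ 19.513 mcg/mL.
Before the 3rd dose, 2 doses have been given. Superposition: Cmin = C₀·(f + f²).
≈ 19.513 × (0.1575 + 0.0248) ≈ 19.513 × 0.1823 ≈ 3.557 mcg/mL.

3.6 mcg/mL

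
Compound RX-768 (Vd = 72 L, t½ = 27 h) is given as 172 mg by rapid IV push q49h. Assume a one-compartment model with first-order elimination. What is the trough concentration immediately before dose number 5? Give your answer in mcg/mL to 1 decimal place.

f = (1/2)^(τ/t½) = (1/2)^(49/27) ≈ 0.2842.
C₀ = D/Vd = 172/72 ≈ 2.389 mcg/mL.
Before the 5th dose, 4 doses have been given. Superposition: Cmin = C₀·(f + f² + … + f^4).
≈ 2.389 × (0.2842 + 0.0808 + 0.0230 + 0.0065) ≈ 2.389 × 0.3945 ≈ 0.942 mcg/mL.

0.9 mcg/mL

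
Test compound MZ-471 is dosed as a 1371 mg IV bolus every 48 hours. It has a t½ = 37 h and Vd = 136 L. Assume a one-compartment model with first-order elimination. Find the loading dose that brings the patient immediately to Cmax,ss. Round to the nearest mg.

f = (1/2)^(48/37) ≈ 0.406888; accumulation ratio R = 1/(1−f) ≈ 1.68602.
Loading dose to hit Cmax,ss on first dose: D_load = D_maint·R ≈ 1371 × 1.68602 ≈ 2311.53 mg.

2312 mg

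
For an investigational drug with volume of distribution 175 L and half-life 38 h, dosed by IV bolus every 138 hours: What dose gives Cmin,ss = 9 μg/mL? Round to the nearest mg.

τ/t½ = 138/38 ≈ 3.6316, so f = (1/2)^(138/38) ≈ 0.080684.
Cmin,ss = (D/Vd)·f/(1−f), so D = Cmin,ss·Vd·(1−f)/f.
D = 9 × 175 × (1−f)/f ≈ 9 × 175 × 11.39403 ≈ 17945.60 mg.

17946 mg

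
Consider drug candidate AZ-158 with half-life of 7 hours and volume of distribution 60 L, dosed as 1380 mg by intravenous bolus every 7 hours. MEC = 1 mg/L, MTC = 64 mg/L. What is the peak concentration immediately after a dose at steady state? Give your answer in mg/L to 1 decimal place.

46.0 mg/L

τ = 7 h = 1 half-life, so f = (1/2)^1 = 0.5.
Accumulation ratio R = 1/(1 − f) = 1/0.5 = 2/1.
Single-dose peak C₀ = D/Vd = 1380/60 = 23 mg/L.
Steady-state peak Cmax,ss = C₀·R = 23 × 2/1 ≈ 46.000 mg/L.
Peak 46.0 mg/L vs MTC 64 mg/L: below toxic threshold.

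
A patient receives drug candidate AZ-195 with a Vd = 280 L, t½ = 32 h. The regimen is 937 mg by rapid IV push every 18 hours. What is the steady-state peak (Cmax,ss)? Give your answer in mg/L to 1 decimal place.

10.4 mg/L

τ/t½ = 18/32 ≈ 0.5625, so fraction remaining f = (1/2)^(18/32) ≈ 0.6771.
Accumulation ratio R = 1/(1 − f) ≈ 1/0.3229 ≈ 3.0969.
Single-dose peak C₀ = D/Vd = 937/280 ≈ 3.346 mg/L.
Steady-state peak Cmax,ss = C₀·R ≈ 3.346 × 3.0969 ≈ 10.362 mg/L.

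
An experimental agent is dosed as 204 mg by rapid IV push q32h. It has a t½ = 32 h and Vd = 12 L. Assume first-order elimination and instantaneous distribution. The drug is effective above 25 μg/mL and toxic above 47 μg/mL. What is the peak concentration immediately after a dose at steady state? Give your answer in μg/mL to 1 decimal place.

34.0 μg/mL

The dosing interval is 1 half-life, so f = 2^(−1) = 0.5.
At steady state, R = 1/(1 − 0.5) = 2/1.
Single-dose peak C₀ = D/Vd = 204/12 = 17 μg/mL.
Steady-state peak Cmax,ss = C₀·R = 17 × 2/1 ≈ 34.000 μg/mL.
Peak 34.0 μg/mL vs MTC 47 μg/mL: below toxic threshold.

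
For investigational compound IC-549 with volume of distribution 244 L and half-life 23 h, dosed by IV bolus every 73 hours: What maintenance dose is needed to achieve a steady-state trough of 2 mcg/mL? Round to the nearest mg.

τ/t½ = 73/23 ≈ 3.1739, so f = (1/2)^(73/23) ≈ 0.110804.
Cmin,ss = (D/Vd)·f/(1−f), so D = Cmin,ss·Vd·(1−f)/f.
D = 2 × 244 × (1−f)/f ≈ 2 × 244 × 8.02494 ≈ 3916.17 mg.

3916 mg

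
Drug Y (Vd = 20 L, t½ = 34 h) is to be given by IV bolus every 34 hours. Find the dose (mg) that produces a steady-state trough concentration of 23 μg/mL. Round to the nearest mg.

460 mg

τ/t½ = 34/34 ≈ 1, so f = (1/2)^(34/34) ≈ 0.500000.
Cmin,ss = (D/Vd)·f/(1−f), so D = Cmin,ss·Vd·(1−f)/f.
D = 23 × 20 × (1−f)/f ≈ 23 × 20 × 1.00000 ≈ 460.00 mg.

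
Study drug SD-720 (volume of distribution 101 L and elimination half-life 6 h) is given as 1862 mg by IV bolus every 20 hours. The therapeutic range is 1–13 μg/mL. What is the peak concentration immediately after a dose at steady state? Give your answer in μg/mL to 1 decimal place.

τ/t½ = 20/6 ≈ 3.3333, so fraction remaining f = (1/2)^(20/6) ≈ 0.0992.
At steady state, accumulation factor R = 1/(1 − e^(−kτ)) ≈ 1.1101.
Single-dose peak C₀ = D/Vd = 1862/101 ≈ 18.436 μg/mL.
Cmax,ss = C₀/(1 − f) ≈ 18.436/0.9008 ≈ 20.466 μg/mL.
Peak 20.5 μg/mL vs MTC 13 μg/mL: exceeds toxic threshold.

20.5 μg/mL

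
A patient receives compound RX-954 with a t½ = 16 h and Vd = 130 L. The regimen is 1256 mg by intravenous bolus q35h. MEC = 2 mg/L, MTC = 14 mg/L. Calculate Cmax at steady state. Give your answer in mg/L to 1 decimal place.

12.4 mg/L

k = ln2/t½ = ln2/16 ≈ 0.043322 h⁻¹; fraction remaining f = e^(−kτ) = e^(−0.043322×35) ≈ 0.2195.
At steady state, accumulation factor R = 1/(1 − e^(−kτ)) ≈ 1.2812.
Single-dose peak C₀ = D/Vd = 1256/130 ≈ 9.662 mg/L.
Cmax,ss = C₀/(1 − f) ≈ 9.662/0.7805 ≈ 12.379 mg/L.
Peak 12.4 mg/L vs MTC 14 mg/L: below toxic threshold.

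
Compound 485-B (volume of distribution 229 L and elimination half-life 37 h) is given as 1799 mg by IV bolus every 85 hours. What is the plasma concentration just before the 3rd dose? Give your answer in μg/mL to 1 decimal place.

1.9 μg/mL

f = (1/2)^(τ/t½) = (1/2)^(85/37) ≈ 0.2034.
C₀ = D/Vd = 1799/229 ≈ 7.856 μg/mL.
Before the 3rd dose, 2 doses have been given. Superposition: Cmin = C₀·(f + f²).
≈ 7.856 × (0.2034 + 0.0414) ≈ 7.856 × 0.2448 ≈ 1.923 μg/mL.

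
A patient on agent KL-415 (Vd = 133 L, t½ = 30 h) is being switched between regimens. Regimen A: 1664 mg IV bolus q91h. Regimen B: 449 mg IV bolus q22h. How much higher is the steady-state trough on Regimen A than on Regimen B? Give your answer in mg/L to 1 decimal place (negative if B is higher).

-3.4 mg/L

Regimen A: f = (1/2)^(91/30) ≈ 0.1221; Cmin,ss = (1664/133)·f/(1−f) ≈ 1.740 mg/L.
Regimen B: f = (1/2)^(22/30) ≈ 0.6015; Cmin,ss = (449/133)·f/(1−f) ≈ 5.096 mg/L.
Difference ≈ 1.740 − 5.096 ≈ -3.356 mg/L.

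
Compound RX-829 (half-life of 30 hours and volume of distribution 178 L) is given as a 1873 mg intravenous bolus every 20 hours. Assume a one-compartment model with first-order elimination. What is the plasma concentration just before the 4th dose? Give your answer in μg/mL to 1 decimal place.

13.4 μg/mL

f = (1/2)^(τ/t½) = (1/2)^(20/30) ≈ 0.6300.
C₀ = D/Vd = 1873/178 ≈ 10.522 μg/mL.
Before the 4th dose, 3 doses have been given. Superposition: Cmin = C₀·(f + f² + … + f^3).
≈ 10.522 × (0.6300 + 0.3969 + 0.2500) ≈ 10.522 × 1.2769 ≈ 13.436 μg/mL.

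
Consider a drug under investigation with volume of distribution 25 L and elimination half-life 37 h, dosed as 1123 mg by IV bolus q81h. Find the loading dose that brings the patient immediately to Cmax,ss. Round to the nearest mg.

f = (1/2)^(81/37) ≈ 0.219275; accumulation ratio R = 1/(1−f) ≈ 1.28086.
Loading dose to hit Cmax,ss on first dose: D_load = D_maint·R ≈ 1123 × 1.28086 ≈ 1438.41 mg.

1438 mg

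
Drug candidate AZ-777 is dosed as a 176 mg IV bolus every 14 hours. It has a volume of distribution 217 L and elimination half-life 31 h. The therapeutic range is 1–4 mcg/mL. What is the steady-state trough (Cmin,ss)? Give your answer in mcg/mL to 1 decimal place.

2.2 mcg/mL

Over one 14-h interval, 14/31 ≈ 0.45161 half-lives elapse, leaving f ≈ 0.7312 of each dose.
At steady state, accumulation factor R = 1/(1 − e^(−kτ)) ≈ 3.7202.
Each bolus raises the concentration by D/Vd = 176/217 ≈ 0.811 mcg/mL.
Steady-state peak Cmax,ss = C₀·R ≈ 0.811 × 3.7202 ≈ 3.017 mcg/mL.
Steady-state trough Cmin,ss = Cmax,ss·f ≈ 3.017 × 0.7312 ≈ 2.206 mcg/mL.
Trough 2.2 mcg/mL vs MEC 1 mcg/mL: adequate.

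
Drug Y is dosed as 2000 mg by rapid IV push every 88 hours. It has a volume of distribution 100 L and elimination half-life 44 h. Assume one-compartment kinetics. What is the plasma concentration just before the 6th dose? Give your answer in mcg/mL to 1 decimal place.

f = (1/2)^(τ/t½) = (1/2)^(88/44) ≈ 0.2500.
C₀ = D/Vd = 2000/100 ≈ 20.000 mcg/mL.
Before the 6th dose, 5 doses have been given. Superposition: Cmin = C₀·(f + f² + … + f^5).
≈ 20.000 × (0.2500 + 0.0625 + 0.0156 + 0.0039 + 0.0010) ≈ 20.000 × 0.3330 ≈ 6.660 mcg/mL.

6.7 mcg/mL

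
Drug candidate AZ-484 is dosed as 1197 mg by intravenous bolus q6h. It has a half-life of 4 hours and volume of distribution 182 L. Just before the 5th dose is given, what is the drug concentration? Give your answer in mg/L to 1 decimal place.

3.5 mg/L

f = (1/2)^(τ/t½) = (1/2)^(6/4) ≈ 0.3536.
C₀ = D/Vd = 1197/182 ≈ 6.577 mg/L.
Before the 5th dose, 4 doses have been given. Superposition: Cmin = C₀·(f + f² + … + f^4).
≈ 6.577 × (0.3536 + 0.1250 + 0.0442 + 0.0156) ≈ 6.577 × 0.5384 ≈ 3.541 mg/L.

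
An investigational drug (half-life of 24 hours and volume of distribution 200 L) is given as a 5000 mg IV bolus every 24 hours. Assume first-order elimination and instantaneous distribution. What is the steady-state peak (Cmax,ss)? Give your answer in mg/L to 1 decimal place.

τ = 24 h = 1 half-life, so f = (1/2)^1 = 0.5.
Accumulation ratio R = 1/(1 − f) = 1/0.5 = 2/1.
Single-dose peak C₀ = D/Vd = 5000/200 = 25 mg/L.
Steady-state peak Cmax,ss = C₀·R = 25 × 2/1 ≈ 50.000 mg/L.

50.0 mg/L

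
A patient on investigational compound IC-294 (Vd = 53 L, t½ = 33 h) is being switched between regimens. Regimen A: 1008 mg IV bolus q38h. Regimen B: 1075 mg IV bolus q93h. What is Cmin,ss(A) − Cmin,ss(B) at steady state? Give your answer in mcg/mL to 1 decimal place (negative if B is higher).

12.2 mcg/mL

Regimen A: f = (1/2)^(38/33) ≈ 0.4502; Cmin,ss = (1008/53)·f/(1−f) ≈ 15.573 mcg/mL.
Regimen B: f = (1/2)^(93/33) ≈ 0.1418; Cmin,ss = (1075/53)·f/(1−f) ≈ 3.351 mcg/mL.
Difference ≈ 15.573 − 3.351 ≈ 12.222 mcg/mL.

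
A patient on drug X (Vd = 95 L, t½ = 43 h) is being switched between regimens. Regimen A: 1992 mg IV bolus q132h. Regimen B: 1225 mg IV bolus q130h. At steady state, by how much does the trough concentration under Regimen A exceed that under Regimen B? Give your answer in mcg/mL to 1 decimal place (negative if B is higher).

Regimen A: f = (1/2)^(132/43) ≈ 0.1191; Cmin,ss = (1992/95)·f/(1−f) ≈ 2.835 mcg/mL.
Regimen B: f = (1/2)^(130/43) ≈ 0.1230; Cmin,ss = (1225/95)·f/(1−f) ≈ 1.808 mcg/mL.
Difference ≈ 2.835 − 1.808 ≈ 1.027 mcg/mL.

1.0 mcg/mL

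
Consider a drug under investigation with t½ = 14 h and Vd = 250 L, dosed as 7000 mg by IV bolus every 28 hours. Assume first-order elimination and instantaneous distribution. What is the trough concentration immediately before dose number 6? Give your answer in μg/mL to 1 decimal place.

f = (1/2)^(τ/t½) = (1/2)^(28/14) ≈ 0.2500.
C₀ = D/Vd = 7000/250 ≈ 28.000 μg/mL.
Before the 6th dose, 5 doses have been given. Superposition: Cmin = C₀·(f + f² + … + f^5).
≈ 28.000 × (0.2500 + 0.0625 + 0.0156 + 0.0039 + 0.0010) ≈ 28.000 × 0.3330 ≈ 9.324 μg/mL.

9.3 μg/mL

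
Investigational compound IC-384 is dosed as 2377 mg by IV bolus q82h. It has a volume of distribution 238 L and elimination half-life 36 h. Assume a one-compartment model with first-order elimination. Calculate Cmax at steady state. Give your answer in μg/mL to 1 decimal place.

τ/t½ = 82/36 ≈ 2.2778, so fraction remaining f = (1/2)^(82/36) ≈ 0.2062.
Accumulation ratio R = 1/(1 − f) ≈ 1/0.7938 ≈ 1.2598.
Single-dose peak C₀ = D/Vd = 2377/238 ≈ 9.987 μg/mL.
Cmax,ss = C₀/(1 − f) ≈ 9.987/0.7938 ≈ 12.581 μg/mL.

12.6 μg/mL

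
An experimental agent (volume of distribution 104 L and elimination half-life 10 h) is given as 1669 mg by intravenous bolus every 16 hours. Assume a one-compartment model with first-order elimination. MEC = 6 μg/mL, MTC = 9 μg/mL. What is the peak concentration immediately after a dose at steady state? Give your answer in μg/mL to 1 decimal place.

23.9 μg/mL

k = ln2/t½ = ln2/10 ≈ 0.069315 h⁻¹; fraction remaining f = e^(−kτ) = e^(−0.069315×16) ≈ 0.3299.
Accumulation ratio R = 1/(1 − f) ≈ 1/0.6701 ≈ 1.4923.
Each bolus raises the concentration by D/Vd = 1669/104 ≈ 16.048 μg/mL.
Cmax,ss = C₀/(1 − f) ≈ 16.048/0.6701 ≈ 23.949 μg/mL.
Peak 23.9 μg/mL vs MTC 9 μg/mL: exceeds toxic threshold.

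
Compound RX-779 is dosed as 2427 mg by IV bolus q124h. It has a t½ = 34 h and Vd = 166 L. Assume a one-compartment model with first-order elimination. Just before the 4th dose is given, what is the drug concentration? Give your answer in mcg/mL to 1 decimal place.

1.3 mcg/mL

f = (1/2)^(τ/t½) = (1/2)^(124/34) ≈ 0.0798.
C₀ = D/Vd = 2427/166 ≈ 14.620 mcg/mL.
Before the 4th dose, 3 doses have been given. Superposition: Cmin = C₀·(f + f² + … + f^3).
≈ 14.620 × (0.0798 + 0.0064 + 0.0005) ≈ 14.620 × 0.0867 ≈ 1.268 mcg/mL.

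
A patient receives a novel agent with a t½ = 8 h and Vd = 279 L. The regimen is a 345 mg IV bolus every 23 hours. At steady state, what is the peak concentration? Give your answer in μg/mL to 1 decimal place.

k = ln2/t½ = ln2/8 ≈ 0.086643 h⁻¹; fraction remaining f = e^(−kτ) = e^(−0.086643×23) ≈ 0.1363.
At steady state, accumulation factor R = 1/(1 − e^(−kτ)) ≈ 1.1578.
Each bolus raises the concentration by D/Vd = 345/279 ≈ 1.237 μg/mL.
Steady-state peak Cmax,ss = C₀·R ≈ 1.237 × 1.1578 ≈ 1.432 μg/mL.

1.4 μg/mL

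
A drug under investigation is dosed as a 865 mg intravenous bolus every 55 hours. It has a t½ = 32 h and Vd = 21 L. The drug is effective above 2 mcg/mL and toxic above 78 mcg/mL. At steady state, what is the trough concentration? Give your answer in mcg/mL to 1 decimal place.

τ/t½ = 55/32 ≈ 1.7188, so fraction remaining f = (1/2)^(55/32) ≈ 0.3038.
At steady state, accumulation factor R = 1/(1 − e^(−kτ)) ≈ 1.4364.
Single-dose peak C₀ = D/Vd = 865/21 ≈ 41.190 mcg/mL.
Cmax,ss = C₀/(1 − f) ≈ 41.190/0.6962 ≈ 59.164 mcg/mL.
Steady-state trough Cmin,ss = Cmax,ss·f ≈ 59.164 × 0.3038 ≈ 17.974 mcg/mL.
Trough 18.0 mcg/mL vs MEC 2 mcg/mL: adequate.

18.0 mcg/mL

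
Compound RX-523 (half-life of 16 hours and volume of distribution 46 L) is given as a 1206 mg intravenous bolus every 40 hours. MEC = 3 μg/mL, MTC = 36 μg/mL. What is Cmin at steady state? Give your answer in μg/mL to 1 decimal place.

k = ln2/t½ = ln2/16 ≈ 0.043322 h⁻¹; fraction remaining f = e^(−kτ) = e^(−0.043322×40) ≈ 0.1768.
At steady state, accumulation factor R = 1/(1 − e^(−kτ)) ≈ 1.2148.
Each bolus raises the concentration by D/Vd = 1206/46 ≈ 26.217 μg/mL.
Cmax,ss = C₀/(1 − f) ≈ 26.217/0.8232 ≈ 31.848 μg/mL.
Steady-state trough Cmin,ss = Cmax,ss·f ≈ 31.848 × 0.1768 ≈ 5.631 μg/mL.
Trough 5.6 μg/mL vs MEC 3 μg/mL: adequate.

5.6 μg/mL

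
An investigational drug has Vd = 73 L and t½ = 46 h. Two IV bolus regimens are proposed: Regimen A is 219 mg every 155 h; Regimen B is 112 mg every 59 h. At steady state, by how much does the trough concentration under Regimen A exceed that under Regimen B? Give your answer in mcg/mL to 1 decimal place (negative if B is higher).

Regimen A: f = (1/2)^(155/46) ≈ 0.0968; Cmin,ss = (219/73)·f/(1−f) ≈ 0.322 mcg/mL.
Regimen B: f = (1/2)^(59/46) ≈ 0.4111; Cmin,ss = (112/73)·f/(1−f) ≈ 1.071 mcg/mL.
Difference ≈ 0.322 − 1.071 ≈ -0.749 mcg/mL.

-0.7 mcg/mL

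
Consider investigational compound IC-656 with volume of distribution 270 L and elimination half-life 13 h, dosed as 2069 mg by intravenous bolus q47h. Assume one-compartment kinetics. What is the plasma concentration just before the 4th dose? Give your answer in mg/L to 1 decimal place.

0.7 mg/L

f = (1/2)^(τ/t½) = (1/2)^(47/13) ≈ 0.0816.
C₀ = D/Vd = 2069/270 ≈ 7.663 mg/L.
Before the 4th dose, 3 doses have been given. Superposition: Cmin = C₀·(f + f² + … + f^3).
≈ 7.663 × (0.0816 + 0.0067 + 0.0005) ≈ 7.663 × 0.0888 ≈ 0.680 mg/L.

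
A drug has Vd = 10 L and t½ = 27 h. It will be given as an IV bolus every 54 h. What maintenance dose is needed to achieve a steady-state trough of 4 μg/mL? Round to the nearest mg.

τ/t½ = 54/27 ≈ 2, so f = (1/2)^(54/27) ≈ 0.250000.
Cmin,ss = (D/Vd)·f/(1−f), so D = Cmin,ss·Vd·(1−f)/f.
D = 4 × 10 × (1−f)/f ≈ 4 × 10 × 3.00000 ≈ 120.00 mg.

120 mg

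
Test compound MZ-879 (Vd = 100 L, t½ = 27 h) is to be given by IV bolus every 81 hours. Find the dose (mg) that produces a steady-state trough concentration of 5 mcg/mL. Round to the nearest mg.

3500 mg

τ/t½ = 81/27 ≈ 3, so f = (1/2)^(81/27) ≈ 0.125000.
Cmin,ss = (D/Vd)·f/(1−f), so D = Cmin,ss·Vd·(1−f)/f.
D = 5 × 100 × (1−f)/f ≈ 5 × 100 × 7.00000 ≈ 3500.00 mg.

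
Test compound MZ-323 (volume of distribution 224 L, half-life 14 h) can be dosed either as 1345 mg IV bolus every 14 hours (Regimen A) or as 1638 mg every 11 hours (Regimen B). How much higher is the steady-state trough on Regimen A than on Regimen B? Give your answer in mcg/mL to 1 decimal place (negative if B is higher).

Regimen A: f = (1/2)^(14/14) ≈ 0.5000; Cmin,ss = (1345/224)·f/(1−f) ≈ 6.004 mcg/mL.
Regimen B: f = (1/2)^(11/14) ≈ 0.5801; Cmin,ss = (1638/224)·f/(1−f) ≈ 10.102 mcg/mL.
Difference ≈ 6.004 − 10.102 ≈ -4.098 mcg/mL.

-4.1 mcg/mL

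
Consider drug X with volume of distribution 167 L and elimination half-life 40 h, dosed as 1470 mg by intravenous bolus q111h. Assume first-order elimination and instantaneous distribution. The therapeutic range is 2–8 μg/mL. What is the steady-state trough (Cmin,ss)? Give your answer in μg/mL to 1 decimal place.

k = ln2/t½ = ln2/40 ≈ 0.017329 h⁻¹; fraction remaining f = e^(−kτ) = e^(−0.017329×111) ≈ 0.1461.
Single-dose peak C₀ = D/Vd = 1470/167 ≈ 8.802 μg/mL.
Steady-state trough Cmin,ss = C₀·f/(1−f) ≈ 8.802 × 0.1461/0.8539 ≈ 1.506 μg/mL.
Trough 1.5 μg/mL vs MEC 2 μg/mL: subtherapeutic.

1.5 μg/mL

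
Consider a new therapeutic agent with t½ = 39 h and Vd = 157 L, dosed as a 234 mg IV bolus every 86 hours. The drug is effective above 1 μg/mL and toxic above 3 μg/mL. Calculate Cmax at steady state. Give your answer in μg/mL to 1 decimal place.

k = ln2/t½ = ln2/39 ≈ 0.017773 h⁻¹; fraction remaining f = e^(−kτ) = e^(−0.017773×86) ≈ 0.2169.
Accumulation ratio R = 1/(1 − f) ≈ 1/0.7831 ≈ 1.2770.
Single-dose peak C₀ = D/Vd = 234/157 ≈ 1.490 μg/mL.
Steady-state peak Cmax,ss = C₀·R ≈ 1.490 × 1.2770 ≈ 1.903 μg/mL.
Peak 1.9 μg/mL vs MTC 3 μg/mL: below toxic threshold.

1.9 μg/mL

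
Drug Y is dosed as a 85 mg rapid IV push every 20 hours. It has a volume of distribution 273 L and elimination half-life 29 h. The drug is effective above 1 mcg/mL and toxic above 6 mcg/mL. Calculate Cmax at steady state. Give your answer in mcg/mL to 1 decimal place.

0.8 mcg/mL

k = ln2/t½ = ln2/29 ≈ 0.023902 h⁻¹; fraction remaining f = e^(−kτ) = e^(−0.023902×20) ≈ 0.6200.
Accumulation ratio R = 1/(1 − f) ≈ 1/0.3800 ≈ 2.6316.
Each bolus raises the concentration by D/Vd = 85/273 ≈ 0.311 mcg/mL.
Cmax,ss = C₀/(1 − f) ≈ 0.311/0.3800 ≈ 0.818 mcg/mL.
Peak 0.8 mcg/mL vs MTC 6 mcg/mL: below toxic threshold.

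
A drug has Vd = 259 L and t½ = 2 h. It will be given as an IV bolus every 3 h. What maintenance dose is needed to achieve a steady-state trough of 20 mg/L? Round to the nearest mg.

9471 mg

τ/t½ = 3/2 ≈ 1.5, so f = (1/2)^(3/2) ≈ 0.353553.
Cmin,ss = (D/Vd)·f/(1−f), so D = Cmin,ss·Vd·(1−f)/f.
D = 20 × 259 × (1−f)/f ≈ 20 × 259 × 1.82843 ≈ 9471.27 mg.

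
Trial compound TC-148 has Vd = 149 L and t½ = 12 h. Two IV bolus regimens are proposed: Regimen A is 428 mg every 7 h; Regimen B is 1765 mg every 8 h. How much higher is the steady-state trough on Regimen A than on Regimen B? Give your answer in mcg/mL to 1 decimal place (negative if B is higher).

Regimen A: f = (1/2)^(7/12) ≈ 0.6674; Cmin,ss = (428/149)·f/(1−f) ≈ 5.764 mcg/mL.
Regimen B: f = (1/2)^(8/12) ≈ 0.6300; Cmin,ss = (1765/149)·f/(1−f) ≈ 20.170 mcg/mL.
Difference ≈ 5.764 − 20.170 ≈ -14.406 mcg/mL.

-14.4 mcg/mL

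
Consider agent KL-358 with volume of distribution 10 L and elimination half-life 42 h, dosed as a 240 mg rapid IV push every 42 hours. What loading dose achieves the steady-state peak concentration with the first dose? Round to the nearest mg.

f = (1/2)^(42/42) ≈ 0.500000; accumulation ratio R = 1/(1−f) ≈ 2.00000.
Loading dose to hit Cmax,ss on first dose: D_load = D_maint·R ≈ 240 × 2.00000 ≈ 480.00 mg.

480 mg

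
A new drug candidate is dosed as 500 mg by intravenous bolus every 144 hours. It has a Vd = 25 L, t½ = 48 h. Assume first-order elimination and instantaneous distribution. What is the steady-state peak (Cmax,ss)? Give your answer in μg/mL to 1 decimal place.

The dosing interval is 3 half-lives, so f = 2^(−3) = 0.125.
At steady state, R = 1/(1 − 0.125) = 8/7.
Single-dose peak C₀ = D/Vd = 500/25 = 20 μg/mL.
Steady-state peak Cmax,ss = C₀·R = 20 × 8/7 ≈ 22.857 μg/mL.

22.9 μg/mL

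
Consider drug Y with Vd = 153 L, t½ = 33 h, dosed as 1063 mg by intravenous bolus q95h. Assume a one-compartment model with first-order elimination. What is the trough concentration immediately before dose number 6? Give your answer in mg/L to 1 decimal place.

1.1 mg/L

f = (1/2)^(τ/t½) = (1/2)^(95/33) ≈ 0.1360.
C₀ = D/Vd = 1063/153 ≈ 6.948 mg/L.
Before the 6th dose, 5 doses have been given. Superposition: Cmin = C₀·(f + f² + … + f^5).
≈ 6.948 × (0.1360 + 0.0185 + 0.0025 + 0.0003 + 0.0000) ≈ 6.948 × 0.1573 ≈ 1.093 mg/L.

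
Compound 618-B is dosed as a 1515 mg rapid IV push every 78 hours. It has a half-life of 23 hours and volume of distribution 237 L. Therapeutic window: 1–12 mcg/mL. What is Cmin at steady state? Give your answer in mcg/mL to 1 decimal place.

τ/t½ = 78/23 ≈ 3.3913, so fraction remaining f = (1/2)^(78/23) ≈ 0.0953.
At steady state, accumulation factor R = 1/(1 − e^(−kτ)) ≈ 1.1053.
Each bolus raises the concentration by D/Vd = 1515/237 ≈ 6.392 mcg/mL.
Steady-state peak Cmax,ss = C₀·R ≈ 6.392 × 1.1053 ≈ 7.065 mcg/mL.
Steady-state trough Cmin,ss = Cmax,ss·f ≈ 7.065 × 0.0953 ≈ 0.673 mcg/mL.
Trough 0.7 mcg/mL vs MEC 1 mcg/mL: subtherapeutic.

0.7 mcg/mL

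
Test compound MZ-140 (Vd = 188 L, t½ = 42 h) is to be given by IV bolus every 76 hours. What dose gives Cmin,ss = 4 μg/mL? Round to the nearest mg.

τ/t½ = 76/42 ≈ 1.8095, so f = (1/2)^(76/42) ≈ 0.285285.
Cmin,ss = (D/Vd)·f/(1−f), so D = Cmin,ss·Vd·(1−f)/f.
D = 4 × 188 × (1−f)/f ≈ 4 × 188 × 2.50527 ≈ 1883.96 mg.

1884 mg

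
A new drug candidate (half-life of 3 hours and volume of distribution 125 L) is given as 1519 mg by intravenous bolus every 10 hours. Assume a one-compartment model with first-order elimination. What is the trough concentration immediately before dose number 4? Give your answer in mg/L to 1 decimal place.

f = (1/2)^(τ/t½) = (1/2)^(10/3) ≈ 0.0992.
C₀ = D/Vd = 1519/125 ≈ 12.152 mg/L.
Before the 4th dose, 3 doses have been given. Superposition: Cmin = C₀·(f + f² + … + f^3).
≈ 12.152 × (0.0992 + 0.0098 + 0.0010) ≈ 12.152 × 0.1100 ≈ 1.337 mg/L.

1.3 mg/L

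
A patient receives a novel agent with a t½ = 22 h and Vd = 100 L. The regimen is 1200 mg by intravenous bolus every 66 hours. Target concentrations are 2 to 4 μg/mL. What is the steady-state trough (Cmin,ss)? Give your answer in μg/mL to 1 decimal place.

τ = 66 h = 3 half-lives, so f = (1/2)^3 = 0.125.
Accumulation ratio R = 1/(1 − f) = 1/0.875 = 8/7.
Single-dose peak C₀ = D/Vd = 1200/100 = 12 μg/mL.
Steady-state peak Cmax,ss = C₀·R = 12 × 8/7 ≈ 13.714 μg/mL.
Steady-state trough Cmin,ss = Cmax,ss·f ≈ 13.714 × 0.125 ≈ 1.714 μg/mL.
Trough 1.7 μg/mL vs MEC 2 μg/mL: subtherapeutic.

1.7 μg/mL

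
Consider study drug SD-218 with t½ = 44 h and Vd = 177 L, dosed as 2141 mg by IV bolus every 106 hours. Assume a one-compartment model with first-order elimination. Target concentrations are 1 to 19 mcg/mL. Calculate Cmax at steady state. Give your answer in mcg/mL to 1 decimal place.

τ/t½ = 106/44 ≈ 2.4091, so fraction remaining f = (1/2)^(106/44) ≈ 0.1883.
Accumulation ratio R = 1/(1 − f) ≈ 1/0.8117 ≈ 1.2320.
Each bolus raises the concentration by D/Vd = 2141/177 ≈ 12.096 mcg/mL.
Steady-state peak Cmax,ss = C₀·R ≈ 12.096 × 1.2320 ≈ 14.902 mcg/mL.
Peak 14.9 mcg/mL vs MTC 19 mcg/mL: below toxic threshold.

14.9 mcg/mL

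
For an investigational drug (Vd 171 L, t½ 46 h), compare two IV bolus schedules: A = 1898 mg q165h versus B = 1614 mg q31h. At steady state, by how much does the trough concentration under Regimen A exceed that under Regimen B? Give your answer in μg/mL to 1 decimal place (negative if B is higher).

-14.8 μg/mL

Regimen A: f = (1/2)^(165/46) ≈ 0.0832; Cmin,ss = (1898/171)·f/(1−f) ≈ 1.007 μg/mL.
Regimen B: f = (1/2)^(31/46) ≈ 0.6268; Cmin,ss = (1614/171)·f/(1−f) ≈ 15.852 μg/mL.
Difference ≈ 1.007 − 15.852 ≈ -14.845 μg/mL.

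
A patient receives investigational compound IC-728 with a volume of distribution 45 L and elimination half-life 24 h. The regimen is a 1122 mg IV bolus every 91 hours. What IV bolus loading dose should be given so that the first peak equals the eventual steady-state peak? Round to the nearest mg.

f = (1/2)^(91/24) ≈ 0.072210; accumulation ratio R = 1/(1−f) ≈ 1.07783.
Loading dose to hit Cmax,ss on first dose: D_load = D_maint·R ≈ 1122 × 1.07783 ≈ 1209.33 mg.

1209 mg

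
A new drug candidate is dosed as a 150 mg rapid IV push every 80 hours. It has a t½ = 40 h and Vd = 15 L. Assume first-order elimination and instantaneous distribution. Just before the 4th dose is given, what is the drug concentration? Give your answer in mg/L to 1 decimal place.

f = (1/2)^(τ/t½) = (1/2)^(80/40) ≈ 0.2500.
C₀ = D/Vd = 150/15 ≈ 10.000 mg/L.
Before the 4th dose, 3 doses have been given. Superposition: Cmin = C₀·(f + f² + … + f^3).
≈ 10.000 × (0.2500 + 0.0625 + 0.0156) ≈ 10.000 × 0.3281 ≈ 3.281 mg/L.

3.3 mg/L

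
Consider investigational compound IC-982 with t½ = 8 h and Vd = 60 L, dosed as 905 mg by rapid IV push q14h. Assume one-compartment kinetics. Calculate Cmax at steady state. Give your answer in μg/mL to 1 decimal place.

k = ln2/t½ = ln2/8 ≈ 0.086643 h⁻¹; fraction remaining f = e^(−kτ) = e^(−0.086643×14) ≈ 0.2973.
Accumulation ratio R = 1/(1 − f) ≈ 1/0.7027 ≈ 1.4231.
Single-dose peak C₀ = D/Vd = 905/60 ≈ 15.083 μg/mL.
Steady-state peak Cmax,ss = C₀·R ≈ 15.083 × 1.4231 ≈ 21.465 μg/mL.

21.5 μg/mL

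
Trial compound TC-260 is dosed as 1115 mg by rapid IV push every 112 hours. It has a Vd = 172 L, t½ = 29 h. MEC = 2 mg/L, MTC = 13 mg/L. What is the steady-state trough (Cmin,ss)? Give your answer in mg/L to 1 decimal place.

0.5 mg/L

τ/t½ = 112/29 ≈ 3.8621, so fraction remaining f = (1/2)^(112/29) ≈ 0.0688.
Each bolus raises the concentration by D/Vd = 1115/172 ≈ 6.483 mg/L.
Steady-state trough Cmin,ss = C₀·f/(1−f) ≈ 6.483 × 0.0688/0.9312 ≈ 0.479 mg/L.
Trough 0.5 mg/L vs MEC 2 mg/L: subtherapeutic.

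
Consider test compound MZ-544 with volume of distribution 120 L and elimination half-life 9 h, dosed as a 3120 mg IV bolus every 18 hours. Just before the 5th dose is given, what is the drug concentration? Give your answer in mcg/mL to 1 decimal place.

8.6 mcg/mL

f = (1/2)^(τ/t½) = (1/2)^(18/9) ≈ 0.2500.
C₀ = D/Vd = 3120/120 ≈ 26.000 mcg/mL.
Before the 5th dose, 4 doses have been given. Superposition: Cmin = C₀·(f + f² + … + f^4).
≈ 26.000 × (0.2500 + 0.0625 + 0.0156 + 0.0039) ≈ 26.000 × 0.3320 ≈ 8.632 mcg/mL.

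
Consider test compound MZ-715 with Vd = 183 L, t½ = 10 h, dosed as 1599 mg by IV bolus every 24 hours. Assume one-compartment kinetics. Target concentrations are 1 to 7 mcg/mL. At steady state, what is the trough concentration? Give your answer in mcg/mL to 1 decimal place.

Over one 24-h interval, 24/10 ≈ 2.4 half-lives elapse, leaving f ≈ 0.1895 of each dose.
Each bolus raises the concentration by D/Vd = 1599/183 ≈ 8.738 mcg/mL.
Steady-state trough Cmin,ss = C₀·f/(1−f) ≈ 8.738 × 0.1895/0.8105 ≈ 2.043 mcg/mL.
Trough 2.0 mcg/mL vs MEC 1 mcg/mL: adequate.

2.0 mcg/mL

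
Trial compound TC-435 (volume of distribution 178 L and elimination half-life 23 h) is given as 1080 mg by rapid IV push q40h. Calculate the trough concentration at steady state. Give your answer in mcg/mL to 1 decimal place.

Over one 40-h interval, 40/23 ≈ 1.7391 half-lives elapse, leaving f ≈ 0.2996 of each dose.
At steady state, accumulation factor R = 1/(1 − e^(−kτ)) ≈ 1.4278.
Each bolus raises the concentration by D/Vd = 1080/178 ≈ 6.067 mcg/mL.
Cmax,ss = C₀/(1 − f) ≈ 6.067/0.7004 ≈ 8.662 mcg/mL.
One interval later, Cmin,ss = Cmax,ss·e^(−kτ) ≈ 8.662 × 0.2996 ≈ 2.595 mcg/mL.

2.6 mcg/mL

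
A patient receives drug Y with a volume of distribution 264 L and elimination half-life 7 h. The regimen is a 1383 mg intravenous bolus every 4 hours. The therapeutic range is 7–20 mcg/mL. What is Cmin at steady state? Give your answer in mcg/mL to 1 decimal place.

k = ln2/t½ = ln2/7 ≈ 0.099021 h⁻¹; fraction remaining f = e^(−kτ) = e^(−0.099021×4) ≈ 0.6730.
Single-dose peak C₀ = D/Vd = 1383/264 ≈ 5.239 mcg/mL.
Steady-state trough Cmin,ss = C₀·f/(1−f) ≈ 5.239 × 0.6730/0.3270 ≈ 10.782 mcg/mL.
Trough 10.8 mcg/mL vs MEC 7 mcg/mL: adequate.

10.8 mcg/mL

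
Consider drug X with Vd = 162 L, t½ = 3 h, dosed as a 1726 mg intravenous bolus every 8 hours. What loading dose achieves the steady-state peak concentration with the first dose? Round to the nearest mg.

2049 mg

f = (1/2)^(8/3) ≈ 0.157490; accumulation ratio R = 1/(1−f) ≈ 1.18693.
Loading dose to hit Cmax,ss on first dose: D_load = D_maint·R ≈ 1726 × 1.18693 ≈ 2048.64 mg.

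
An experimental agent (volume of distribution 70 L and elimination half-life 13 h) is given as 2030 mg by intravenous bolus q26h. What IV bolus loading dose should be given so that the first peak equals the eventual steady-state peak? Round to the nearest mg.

2707 mg

f = (1/2)^(26/13) ≈ 0.250000; accumulation ratio R = 1/(1−f) ≈ 1.33333.
Loading dose to hit Cmax,ss on first dose: D_load = D_maint·R ≈ 2030 × 1.33333 ≈ 2706.66 mg.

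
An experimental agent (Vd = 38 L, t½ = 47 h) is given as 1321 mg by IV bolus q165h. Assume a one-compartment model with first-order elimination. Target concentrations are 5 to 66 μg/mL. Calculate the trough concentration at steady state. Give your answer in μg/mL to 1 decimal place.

k = ln2/t½ = ln2/47 ≈ 0.014748 h⁻¹; fraction remaining f = e^(−kτ) = e^(−0.014748×165) ≈ 0.0877.
At steady state, accumulation factor R = 1/(1 − e^(−kτ)) ≈ 1.0961.
Single-dose peak C₀ = D/Vd = 1321/38 ≈ 34.763 μg/mL.
Steady-state peak Cmax,ss = C₀·R ≈ 34.763 × 1.0961 ≈ 38.104 μg/mL.
Steady-state trough Cmin,ss = Cmax,ss·f ≈ 38.104 × 0.0877 ≈ 3.342 μg/mL.
Trough 3.3 μg/mL vs MEC 5 μg/mL: subtherapeutic.

3.3 μg/mL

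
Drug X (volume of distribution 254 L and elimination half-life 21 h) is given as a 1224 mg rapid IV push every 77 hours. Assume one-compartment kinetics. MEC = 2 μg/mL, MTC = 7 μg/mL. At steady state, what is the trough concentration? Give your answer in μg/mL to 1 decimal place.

Over one 77-h interval, 77/21 ≈ 3.6667 half-lives elapse, leaving f ≈ 0.0787 of each dose.
Single-dose peak C₀ = D/Vd = 1224/254 ≈ 4.819 μg/mL.
Steady-state trough Cmin,ss = C₀·f/(1−f) ≈ 4.819 × 0.0787/0.9213 ≈ 0.412 μg/mL.
Trough 0.4 μg/mL vs MEC 2 μg/mL: subtherapeutic.

0.4 μg/mL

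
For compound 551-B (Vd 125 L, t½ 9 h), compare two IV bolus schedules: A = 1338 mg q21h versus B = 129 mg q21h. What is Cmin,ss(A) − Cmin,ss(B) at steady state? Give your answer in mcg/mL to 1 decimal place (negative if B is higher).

Regimen A: f = (1/2)^(21/9) ≈ 0.1984; Cmin,ss = (1338/125)·f/(1−f) ≈ 2.649 mcg/mL.
Regimen B: f = (1/2)^(21/9) ≈ 0.1984; Cmin,ss = (129/125)·f/(1−f) ≈ 0.255 mcg/mL.
Difference ≈ 2.649 − 0.255 ≈ 2.394 mcg/mL.

2.4 mcg/mL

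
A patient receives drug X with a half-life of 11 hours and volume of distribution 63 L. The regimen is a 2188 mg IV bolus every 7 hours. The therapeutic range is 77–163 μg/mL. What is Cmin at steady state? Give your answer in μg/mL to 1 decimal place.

τ/t½ = 7/11 ≈ 0.63636, so fraction remaining f = (1/2)^(7/11) ≈ 0.6433.
Accumulation ratio R = 1/(1 − f) ≈ 1/0.3567 ≈ 2.8035.
Single-dose peak C₀ = D/Vd = 2188/63 ≈ 34.730 μg/mL.
Cmax,ss = C₀/(1 − f) ≈ 34.730/0.3567 ≈ 97.365 μg/mL.
Steady-state trough Cmin,ss = Cmax,ss·f ≈ 97.365 × 0.6433 ≈ 62.635 μg/mL.
Trough 62.6 μg/mL vs MEC 77 μg/mL: subtherapeutic.

62.6 μg/mL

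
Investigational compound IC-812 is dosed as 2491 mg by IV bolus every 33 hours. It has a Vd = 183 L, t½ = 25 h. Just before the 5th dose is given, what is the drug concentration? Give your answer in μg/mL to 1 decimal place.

8.9 μg/mL

f = (1/2)^(τ/t½) = (1/2)^(33/25) ≈ 0.4005.
C₀ = D/Vd = 2491/183 ≈ 13.612 μg/mL.
Before the 5th dose, 4 doses have been given. Superposition: Cmin = C₀·(f + f² + … + f^4).
≈ 13.612 × (0.4005 + 0.1604 + 0.0642 + 0.0257) ≈ 13.612 × 0.6508 ≈ 8.859 μg/mL.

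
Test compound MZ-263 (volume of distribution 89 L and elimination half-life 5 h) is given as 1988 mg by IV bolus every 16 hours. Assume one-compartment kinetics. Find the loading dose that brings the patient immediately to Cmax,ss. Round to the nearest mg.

f = (1/2)^(16/5) ≈ 0.108819; accumulation ratio R = 1/(1−f) ≈ 1.12211.
Loading dose to hit Cmax,ss on first dose: D_load = D_maint·R ≈ 1988 × 1.12211 ≈ 2230.75 mg.

2231 mg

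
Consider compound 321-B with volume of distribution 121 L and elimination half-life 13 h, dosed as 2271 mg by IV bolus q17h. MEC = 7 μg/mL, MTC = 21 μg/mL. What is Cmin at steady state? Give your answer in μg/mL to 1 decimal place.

12.7 μg/mL

τ/t½ = 17/13 ≈ 1.3077, so fraction remaining f = (1/2)^(17/13) ≈ 0.4040.
Single-dose peak C₀ = D/Vd = 2271/121 ≈ 18.769 μg/mL.
Steady-state trough Cmin,ss = C₀·f/(1−f) ≈ 18.769 × 0.4040/0.5960 ≈ 12.723 μg/mL.
Trough 12.7 μg/mL vs MEC 7 μg/mL: adequate.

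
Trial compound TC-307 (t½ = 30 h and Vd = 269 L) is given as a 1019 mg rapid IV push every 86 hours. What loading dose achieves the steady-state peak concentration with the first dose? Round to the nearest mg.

1181 mg

f = (1/2)^(86/30) ≈ 0.137103; accumulation ratio R = 1/(1−f) ≈ 1.15889.
Loading dose to hit Cmax,ss on first dose: D_load = D_maint·R ≈ 1019 × 1.15889 ≈ 1180.91 mg.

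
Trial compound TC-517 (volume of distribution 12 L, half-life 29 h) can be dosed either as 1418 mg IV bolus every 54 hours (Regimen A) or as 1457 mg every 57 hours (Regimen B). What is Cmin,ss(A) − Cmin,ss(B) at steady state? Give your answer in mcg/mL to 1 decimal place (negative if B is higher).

3.1 mcg/mL

Regimen A: f = (1/2)^(54/29) ≈ 0.2751; Cmin,ss = (1418/12)·f/(1−f) ≈ 44.844 mcg/mL.
Regimen B: f = (1/2)^(57/29) ≈ 0.2560; Cmin,ss = (1457/12)·f/(1−f) ≈ 41.778 mcg/mL.
Difference ≈ 44.844 − 41.778 ≈ 3.066 mcg/mL.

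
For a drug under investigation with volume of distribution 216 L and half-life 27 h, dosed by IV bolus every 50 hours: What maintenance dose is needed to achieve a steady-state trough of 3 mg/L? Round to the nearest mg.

1691 mg

τ/t½ = 50/27 ≈ 1.8519, so f = (1/2)^(50/27) ≈ 0.277037.
Cmin,ss = (D/Vd)·f/(1−f), so D = Cmin,ss·Vd·(1−f)/f.
D = 3 × 216 × (1−f)/f ≈ 3 × 216 × 2.60963 ≈ 1691.04 mg.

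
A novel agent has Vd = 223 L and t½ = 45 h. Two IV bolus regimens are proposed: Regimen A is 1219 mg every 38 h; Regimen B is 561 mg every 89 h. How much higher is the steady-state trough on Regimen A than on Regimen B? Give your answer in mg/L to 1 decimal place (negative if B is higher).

Regimen A: f = (1/2)^(38/45) ≈ 0.5569; Cmin,ss = (1219/223)·f/(1−f) ≈ 6.870 mg/L.
Regimen B: f = (1/2)^(89/45) ≈ 0.2539; Cmin,ss = (561/223)·f/(1−f) ≈ 0.856 mg/L.
Difference ≈ 6.870 − 0.856 ≈ 6.014 mg/L.

6.0 mg/L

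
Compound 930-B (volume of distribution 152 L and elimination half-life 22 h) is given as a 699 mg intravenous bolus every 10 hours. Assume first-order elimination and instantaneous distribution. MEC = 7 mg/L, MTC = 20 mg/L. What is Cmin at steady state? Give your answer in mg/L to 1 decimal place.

12.4 mg/L

τ/t½ = 10/22 ≈ 0.45455, so fraction remaining f = (1/2)^(10/22) ≈ 0.7297.
Each bolus raises the concentration by D/Vd = 699/152 ≈ 4.599 mg/L.
Steady-state trough Cmin,ss = C₀·f/(1−f) ≈ 4.599 × 0.7297/0.2703 ≈ 12.415 mg/L.
Trough 12.4 mg/L vs MEC 7 mg/L: adequate.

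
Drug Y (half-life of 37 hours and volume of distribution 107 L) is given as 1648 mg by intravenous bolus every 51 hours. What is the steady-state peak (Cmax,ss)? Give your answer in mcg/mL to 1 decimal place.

25.0 mcg/mL

τ/t½ = 51/37 ≈ 1.3784, so fraction remaining f = (1/2)^(51/37) ≈ 0.3847.
At steady state, accumulation factor R = 1/(1 − e^(−kτ)) ≈ 1.6252.
Each bolus raises the concentration by D/Vd = 1648/107 ≈ 15.402 mcg/mL.
Cmax,ss = C₀/(1 − f) ≈ 15.402/0.6153 ≈ 25.032 mcg/mL.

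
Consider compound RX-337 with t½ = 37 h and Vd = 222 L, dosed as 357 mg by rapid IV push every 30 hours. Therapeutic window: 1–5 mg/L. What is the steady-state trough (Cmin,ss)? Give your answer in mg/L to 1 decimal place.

Over one 30-h interval, 30/37 ≈ 0.81081 half-lives elapse, leaving f ≈ 0.5701 of each dose.
Accumulation ratio R = 1/(1 − f) ≈ 1/0.4299 ≈ 2.3261.
Single-dose peak C₀ = D/Vd = 357/222 ≈ 1.608 mg/L.
Steady-state peak Cmax,ss = C₀·R ≈ 1.608 × 2.3261 ≈ 3.740 mg/L.
One interval later, Cmin,ss = Cmax,ss·e^(−kτ) ≈ 3.740 × 0.5701 ≈ 2.132 mg/L.
Trough 2.1 mg/L vs MEC 1 mg/L: adequate.

2.1 mg/L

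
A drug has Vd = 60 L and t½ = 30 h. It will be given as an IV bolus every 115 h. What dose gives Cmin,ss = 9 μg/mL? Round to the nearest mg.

τ/t½ = 115/30 ≈ 3.8333, so f = (1/2)^(115/30) ≈ 0.070154.
Cmin,ss = (D/Vd)·f/(1−f), so D = Cmin,ss·Vd·(1−f)/f.
D = 9 × 60 × (1−f)/f ≈ 9 × 60 × 13.25435 ≈ 7157.35 mg.

7157 mg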